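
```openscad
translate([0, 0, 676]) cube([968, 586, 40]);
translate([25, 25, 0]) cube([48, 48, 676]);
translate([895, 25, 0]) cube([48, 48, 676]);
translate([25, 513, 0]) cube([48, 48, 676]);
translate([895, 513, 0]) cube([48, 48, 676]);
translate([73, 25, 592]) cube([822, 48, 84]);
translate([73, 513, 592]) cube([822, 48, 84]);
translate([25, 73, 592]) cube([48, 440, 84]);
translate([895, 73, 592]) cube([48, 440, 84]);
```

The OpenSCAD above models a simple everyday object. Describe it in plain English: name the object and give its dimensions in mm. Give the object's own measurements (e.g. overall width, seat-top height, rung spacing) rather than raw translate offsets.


A table: top 968 mm (x) × 586 mm (y), 40 mm thick, upper face at z = 716 mm, on four 48×48 mm square legs, each inset 25 mm from the nearest pair of top edges from z = 0 to the bottom of the top. Four apron rails, 48 mm thick and 84 mm tall, run between adjacent legs with their top edges flush with the underside of the top and their outer faces flush with the legs' outer faces.


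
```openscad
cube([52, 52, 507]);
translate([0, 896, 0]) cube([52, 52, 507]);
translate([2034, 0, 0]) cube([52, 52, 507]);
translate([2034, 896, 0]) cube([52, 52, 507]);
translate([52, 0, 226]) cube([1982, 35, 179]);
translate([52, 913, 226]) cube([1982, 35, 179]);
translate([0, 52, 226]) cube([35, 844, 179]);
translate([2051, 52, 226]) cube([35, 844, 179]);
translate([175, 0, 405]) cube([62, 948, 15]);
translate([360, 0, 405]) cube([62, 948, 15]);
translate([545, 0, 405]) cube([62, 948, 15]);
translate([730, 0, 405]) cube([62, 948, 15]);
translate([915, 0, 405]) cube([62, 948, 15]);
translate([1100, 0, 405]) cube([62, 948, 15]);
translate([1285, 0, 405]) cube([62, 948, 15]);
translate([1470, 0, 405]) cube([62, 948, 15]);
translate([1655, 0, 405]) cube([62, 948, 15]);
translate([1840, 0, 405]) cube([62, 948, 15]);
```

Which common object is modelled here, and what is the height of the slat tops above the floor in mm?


A bed frame. The slat-top height is 420 mm.

Four posts, four rails, and a row of slats — a bed frame. Slats sit on the rails at z = 226 + 179 = 405; with slat thickness 15, the top is 420 mm.


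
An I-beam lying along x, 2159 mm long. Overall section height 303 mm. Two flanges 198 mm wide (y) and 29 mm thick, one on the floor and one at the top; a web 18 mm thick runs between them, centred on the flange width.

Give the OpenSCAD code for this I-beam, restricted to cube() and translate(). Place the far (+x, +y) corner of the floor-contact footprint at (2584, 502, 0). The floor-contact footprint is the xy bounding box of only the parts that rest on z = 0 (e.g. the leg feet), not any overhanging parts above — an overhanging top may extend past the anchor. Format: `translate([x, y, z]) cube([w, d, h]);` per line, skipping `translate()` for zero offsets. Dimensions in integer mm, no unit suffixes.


translate([425, 304, 0]) cube([2159, 198, 29]);
translate([425, 394, 29]) cube([2159, 18, 245]);
translate([425, 304, 274]) cube([2159, 198, 29]);


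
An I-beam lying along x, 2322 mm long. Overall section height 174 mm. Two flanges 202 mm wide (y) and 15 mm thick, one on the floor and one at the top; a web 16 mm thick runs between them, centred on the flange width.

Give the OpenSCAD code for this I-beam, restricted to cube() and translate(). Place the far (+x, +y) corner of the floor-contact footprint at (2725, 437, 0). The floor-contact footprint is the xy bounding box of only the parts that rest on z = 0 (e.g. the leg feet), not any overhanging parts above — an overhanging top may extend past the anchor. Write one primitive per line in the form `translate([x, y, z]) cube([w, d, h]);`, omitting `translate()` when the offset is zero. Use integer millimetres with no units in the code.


translate([403, 235, 0]) cube([2322, 202, 15]);
translate([403, 328, 15]) cube([2322, 16, 144]);
translate([403, 235, 159]) cube([2322, 202, 15]);


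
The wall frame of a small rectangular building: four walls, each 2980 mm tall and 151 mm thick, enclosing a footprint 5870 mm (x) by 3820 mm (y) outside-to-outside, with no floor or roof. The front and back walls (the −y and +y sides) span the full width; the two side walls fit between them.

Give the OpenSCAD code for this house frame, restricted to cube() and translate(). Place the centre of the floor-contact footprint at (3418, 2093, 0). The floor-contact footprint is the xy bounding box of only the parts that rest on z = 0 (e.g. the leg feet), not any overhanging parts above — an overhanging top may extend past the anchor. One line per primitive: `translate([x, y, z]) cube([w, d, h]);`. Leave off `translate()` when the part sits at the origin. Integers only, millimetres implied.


translate([483, 183, 0]) cube([5870, 151, 2980]);
translate([483, 3852, 0]) cube([5870, 151, 2980]);
translate([483, 334, 0]) cube([151, 3518, 2980]);
translate([6202, 334, 0]) cube([151, 3518, 2980]);


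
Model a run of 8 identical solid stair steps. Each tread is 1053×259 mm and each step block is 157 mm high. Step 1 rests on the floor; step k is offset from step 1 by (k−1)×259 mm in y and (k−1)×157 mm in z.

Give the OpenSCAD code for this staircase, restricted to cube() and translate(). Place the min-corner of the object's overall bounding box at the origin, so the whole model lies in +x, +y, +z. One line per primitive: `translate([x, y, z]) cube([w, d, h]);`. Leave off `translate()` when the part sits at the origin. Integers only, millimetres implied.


cube([1053, 259, 157]);
translate([0, 259, 157]) cube([1053, 259, 157]);
translate([0, 518, 314]) cube([1053, 259, 157]);
translate([0, 777, 471]) cube([1053, 259, 157]);
translate([0, 1036, 628]) cube([1053, 259, 157]);
translate([0, 1295, 785]) cube([1053, 259, 157]);
translate([0, 1554, 942]) cube([1053, 259, 157]);
translate([0, 1813, 1099]) cube([1053, 259, 157]);


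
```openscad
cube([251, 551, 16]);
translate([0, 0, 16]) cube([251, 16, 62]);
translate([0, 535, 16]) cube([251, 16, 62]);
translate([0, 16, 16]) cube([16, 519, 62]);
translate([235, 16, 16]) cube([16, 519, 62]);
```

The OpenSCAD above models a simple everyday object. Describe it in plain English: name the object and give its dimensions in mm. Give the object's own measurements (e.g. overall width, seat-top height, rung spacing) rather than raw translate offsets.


An open-topped rectangular box: outside dimensions 251×551×78 mm, with a uniform wall and base thickness of 16 mm. The base is a full 251×551 slab on the floor; four walls sit on top of the base. The front and back walls (the −y and +y sides) span the full width; the two side walls fit between them.


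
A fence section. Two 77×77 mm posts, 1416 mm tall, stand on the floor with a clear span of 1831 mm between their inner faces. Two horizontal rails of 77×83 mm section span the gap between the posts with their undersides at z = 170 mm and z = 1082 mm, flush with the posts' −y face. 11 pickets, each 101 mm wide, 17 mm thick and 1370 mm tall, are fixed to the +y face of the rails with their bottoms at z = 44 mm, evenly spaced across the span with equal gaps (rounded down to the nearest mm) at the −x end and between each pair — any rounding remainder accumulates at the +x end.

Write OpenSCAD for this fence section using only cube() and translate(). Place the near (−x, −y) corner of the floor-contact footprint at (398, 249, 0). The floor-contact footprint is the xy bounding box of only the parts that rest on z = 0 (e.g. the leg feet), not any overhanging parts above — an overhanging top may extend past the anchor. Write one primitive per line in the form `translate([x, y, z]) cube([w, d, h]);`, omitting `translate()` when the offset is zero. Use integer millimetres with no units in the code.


translate([398, 249, 0]) cube([77, 77, 1416]);
translate([2306, 249, 0]) cube([77, 77, 1416]);
translate([475, 249, 170]) cube([1831, 77, 83]);
translate([475, 249, 1082]) cube([1831, 77, 83]);
translate([535, 326, 44]) cube([101, 17, 1370]);
translate([696, 326, 44]) cube([101, 17, 1370]);
translate([857, 326, 44]) cube([101, 17, 1370]);
translate([1018, 326, 44]) cube([101, 17, 1370]);
translate([1179, 326, 44]) cube([101, 17, 1370]);
translate([1340, 326, 44]) cube([101, 17, 1370]);
translate([1501, 326, 44]) cube([101, 17, 1370]);
translate([1662, 326, 44]) cube([101, 17, 1370]);
translate([1823, 326, 44]) cube([101, 17, 1370]);
translate([1984, 326, 44]) cube([101, 17, 1370]);
translate([2145, 326, 44]) cube([101, 17, 1370]);


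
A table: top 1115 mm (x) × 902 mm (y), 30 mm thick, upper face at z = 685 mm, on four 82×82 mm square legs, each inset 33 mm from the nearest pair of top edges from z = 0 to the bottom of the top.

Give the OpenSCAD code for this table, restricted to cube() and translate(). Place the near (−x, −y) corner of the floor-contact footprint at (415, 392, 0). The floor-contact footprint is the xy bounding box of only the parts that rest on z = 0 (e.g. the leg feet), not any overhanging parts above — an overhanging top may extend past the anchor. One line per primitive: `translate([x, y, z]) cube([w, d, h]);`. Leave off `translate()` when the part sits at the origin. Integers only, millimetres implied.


translate([382, 359, 655]) cube([1115, 902, 30]);
translate([415, 392, 0]) cube([82, 82, 655]);
translate([1382, 392, 0]) cube([82, 82, 655]);
translate([415, 1146, 0]) cube([82, 82, 655]);
translate([1382, 1146, 0]) cube([82, 82, 655]);


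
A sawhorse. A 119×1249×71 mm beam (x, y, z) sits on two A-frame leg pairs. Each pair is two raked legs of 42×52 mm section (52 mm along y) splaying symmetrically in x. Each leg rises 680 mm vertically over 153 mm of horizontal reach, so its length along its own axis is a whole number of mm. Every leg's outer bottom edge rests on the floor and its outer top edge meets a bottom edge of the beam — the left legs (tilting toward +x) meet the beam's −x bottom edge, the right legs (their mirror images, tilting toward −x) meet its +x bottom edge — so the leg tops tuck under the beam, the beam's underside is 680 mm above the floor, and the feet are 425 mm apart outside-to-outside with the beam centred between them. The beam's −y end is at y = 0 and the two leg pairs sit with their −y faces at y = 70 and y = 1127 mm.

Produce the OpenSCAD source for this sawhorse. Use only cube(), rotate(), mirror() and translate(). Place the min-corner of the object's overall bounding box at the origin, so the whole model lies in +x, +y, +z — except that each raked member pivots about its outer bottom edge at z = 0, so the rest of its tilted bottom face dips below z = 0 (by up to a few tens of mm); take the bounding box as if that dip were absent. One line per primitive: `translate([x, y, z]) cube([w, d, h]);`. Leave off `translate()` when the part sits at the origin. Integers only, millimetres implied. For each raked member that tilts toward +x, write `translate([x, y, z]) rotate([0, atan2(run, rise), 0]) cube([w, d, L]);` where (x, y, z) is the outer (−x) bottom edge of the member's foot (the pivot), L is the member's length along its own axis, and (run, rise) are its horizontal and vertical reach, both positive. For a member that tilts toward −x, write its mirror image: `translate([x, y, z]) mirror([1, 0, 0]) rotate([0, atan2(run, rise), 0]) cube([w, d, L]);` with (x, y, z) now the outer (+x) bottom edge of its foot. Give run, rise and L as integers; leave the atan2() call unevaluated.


translate([153, 0, 680]) cube([119, 1249, 71]);
translate([0, 70, 0]) rotate([0, atan2(153, 680), 0]) cube([42, 52, 697]);
translate([425, 70, 0]) mirror([1, 0, 0]) rotate([0, atan2(153, 680), 0]) cube([42, 52, 697]);
translate([0, 1127, 0]) rotate([0, atan2(153, 680), 0]) cube([42, 52, 697]);
translate([425, 1127, 0]) mirror([1, 0, 0]) rotate([0, atan2(153, 680), 0]) cube([42, 52, 697]);


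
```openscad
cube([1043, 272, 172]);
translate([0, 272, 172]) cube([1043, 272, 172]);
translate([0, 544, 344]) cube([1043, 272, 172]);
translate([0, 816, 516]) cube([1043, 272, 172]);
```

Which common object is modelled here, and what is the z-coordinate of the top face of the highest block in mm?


A staircase. The total rise is 688 mm.

4 identical blocks, each offset up and back from the previous — a staircase. Each step is 172 mm tall and there are 4 of them, so the total rise is 4 × 172 = 688 mm.


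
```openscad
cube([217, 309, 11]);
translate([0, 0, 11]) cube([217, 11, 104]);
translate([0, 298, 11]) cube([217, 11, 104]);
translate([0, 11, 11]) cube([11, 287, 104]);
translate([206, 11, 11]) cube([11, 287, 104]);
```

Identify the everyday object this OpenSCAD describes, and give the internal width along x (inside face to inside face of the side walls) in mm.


An open box. The internal width is 195 mm.

A 217×309 base slab with four walls standing on it — an open box. The base is 217 mm wide and the walls are 11 mm thick, so the internal width is 217 − 2 × 11 = 195 mm.


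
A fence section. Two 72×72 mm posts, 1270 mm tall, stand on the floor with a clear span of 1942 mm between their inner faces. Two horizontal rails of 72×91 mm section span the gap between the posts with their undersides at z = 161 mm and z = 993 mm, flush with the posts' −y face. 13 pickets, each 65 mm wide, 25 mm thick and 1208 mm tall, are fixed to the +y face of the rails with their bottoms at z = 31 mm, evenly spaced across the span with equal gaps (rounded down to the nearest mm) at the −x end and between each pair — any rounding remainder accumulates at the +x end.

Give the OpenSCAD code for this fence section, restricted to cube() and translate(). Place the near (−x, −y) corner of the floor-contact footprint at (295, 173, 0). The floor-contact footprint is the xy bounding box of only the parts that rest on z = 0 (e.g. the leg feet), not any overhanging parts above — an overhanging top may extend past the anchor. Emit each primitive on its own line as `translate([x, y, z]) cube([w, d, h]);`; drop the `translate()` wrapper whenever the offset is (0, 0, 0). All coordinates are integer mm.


translate([295, 173, 0]) cube([72, 72, 1270]);
translate([2309, 173, 0]) cube([72, 72, 1270]);
translate([367, 173, 161]) cube([1942, 72, 91]);
translate([367, 173, 993]) cube([1942, 72, 91]);
translate([445, 245, 31]) cube([65, 25, 1208]);
translate([588, 245, 31]) cube([65, 25, 1208]);
translate([731, 245, 31]) cube([65, 25, 1208]);
translate([874, 245, 31]) cube([65, 25, 1208]);
translate([1017, 245, 31]) cube([65, 25, 1208]);
translate([1160, 245, 31]) cube([65, 25, 1208]);
translate([1303, 245, 31]) cube([65, 25, 1208]);
translate([1446, 245, 31]) cube([65, 25, 1208]);
translate([1589, 245, 31]) cube([65, 25, 1208]);
translate([1732, 245, 31]) cube([65, 25, 1208]);
translate([1875, 245, 31]) cube([65, 25, 1208]);
translate([2018, 245, 31]) cube([65, 25, 1208]);
translate([2161, 245, 31]) cube([65, 25, 1208]);


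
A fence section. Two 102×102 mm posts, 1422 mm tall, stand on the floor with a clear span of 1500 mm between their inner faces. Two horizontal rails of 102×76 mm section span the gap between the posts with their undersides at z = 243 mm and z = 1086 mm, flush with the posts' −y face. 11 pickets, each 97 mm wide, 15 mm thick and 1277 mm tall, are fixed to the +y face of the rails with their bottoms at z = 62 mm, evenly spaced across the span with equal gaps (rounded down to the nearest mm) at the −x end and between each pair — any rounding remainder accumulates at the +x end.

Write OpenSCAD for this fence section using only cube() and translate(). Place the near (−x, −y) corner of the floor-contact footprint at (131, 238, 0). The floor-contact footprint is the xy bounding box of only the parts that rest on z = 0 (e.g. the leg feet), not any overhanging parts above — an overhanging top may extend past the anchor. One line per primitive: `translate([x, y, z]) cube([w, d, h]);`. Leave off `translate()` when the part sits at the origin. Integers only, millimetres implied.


translate([131, 238, 0]) cube([102, 102, 1422]);
translate([1733, 238, 0]) cube([102, 102, 1422]);
translate([233, 238, 243]) cube([1500, 102, 76]);
translate([233, 238, 1086]) cube([1500, 102, 76]);
translate([269, 340, 62]) cube([97, 15, 1277]);
translate([402, 340, 62]) cube([97, 15, 1277]);
translate([535, 340, 62]) cube([97, 15, 1277]);
translate([668, 340, 62]) cube([97, 15, 1277]);
translate([801, 340, 62]) cube([97, 15, 1277]);
translate([934, 340, 62]) cube([97, 15, 1277]);
translate([1067, 340, 62]) cube([97, 15, 1277]);
translate([1200, 340, 62]) cube([97, 15, 1277]);
translate([1333, 340, 62]) cube([97, 15, 1277]);
translate([1466, 340, 62]) cube([97, 15, 1277]);
translate([1599, 340, 62]) cube([97, 15, 1277]);


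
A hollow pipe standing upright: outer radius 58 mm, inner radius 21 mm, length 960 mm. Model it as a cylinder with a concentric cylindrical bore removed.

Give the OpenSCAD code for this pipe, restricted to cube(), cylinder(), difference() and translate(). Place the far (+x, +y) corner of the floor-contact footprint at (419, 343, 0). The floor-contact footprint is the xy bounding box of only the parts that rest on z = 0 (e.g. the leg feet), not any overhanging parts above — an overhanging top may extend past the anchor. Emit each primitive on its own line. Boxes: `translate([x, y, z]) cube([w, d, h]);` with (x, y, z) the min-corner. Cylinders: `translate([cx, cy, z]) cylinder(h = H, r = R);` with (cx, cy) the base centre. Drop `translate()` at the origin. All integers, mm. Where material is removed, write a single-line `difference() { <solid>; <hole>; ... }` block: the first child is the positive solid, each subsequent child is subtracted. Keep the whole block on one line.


difference() { translate([361, 285, 0]) cylinder(h = 960, r = 58); translate([361, 285, 0]) cylinder(h = 960, r = 21); }


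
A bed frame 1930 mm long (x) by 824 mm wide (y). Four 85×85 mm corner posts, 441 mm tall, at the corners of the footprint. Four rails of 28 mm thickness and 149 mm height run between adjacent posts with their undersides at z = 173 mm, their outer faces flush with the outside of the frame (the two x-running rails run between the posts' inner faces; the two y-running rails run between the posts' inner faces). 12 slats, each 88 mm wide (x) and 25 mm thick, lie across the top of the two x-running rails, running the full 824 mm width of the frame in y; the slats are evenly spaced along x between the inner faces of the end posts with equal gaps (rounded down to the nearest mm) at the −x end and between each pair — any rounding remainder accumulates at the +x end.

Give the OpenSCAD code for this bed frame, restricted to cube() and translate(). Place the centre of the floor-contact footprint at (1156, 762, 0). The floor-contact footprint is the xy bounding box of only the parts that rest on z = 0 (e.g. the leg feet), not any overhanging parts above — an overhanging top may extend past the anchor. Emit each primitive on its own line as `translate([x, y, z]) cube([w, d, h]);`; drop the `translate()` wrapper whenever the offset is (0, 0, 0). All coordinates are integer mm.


translate([191, 350, 0]) cube([85, 85, 441]);
translate([191, 1089, 0]) cube([85, 85, 441]);
translate([2036, 350, 0]) cube([85, 85, 441]);
translate([2036, 1089, 0]) cube([85, 85, 441]);
translate([276, 350, 173]) cube([1760, 28, 149]);
translate([276, 1146, 173]) cube([1760, 28, 149]);
translate([191, 435, 173]) cube([28, 654, 149]);
translate([2093, 435, 173]) cube([28, 654, 149]);
translate([330, 350, 322]) cube([88, 824, 25]);
translate([472, 350, 322]) cube([88, 824, 25]);
translate([614, 350, 322]) cube([88, 824, 25]);
translate([756, 350, 322]) cube([88, 824, 25]);
translate([898, 350, 322]) cube([88, 824, 25]);
translate([1040, 350, 322]) cube([88, 824, 25]);
translate([1182, 350, 322]) cube([88, 824, 25]);
translate([1324, 350, 322]) cube([88, 824, 25]);
translate([1466, 350, 322]) cube([88, 824, 25]);
translate([1608, 350, 322]) cube([88, 824, 25]);
translate([1750, 350, 322]) cube([88, 824, 25]);
translate([1892, 350, 322]) cube([88, 824, 25]);


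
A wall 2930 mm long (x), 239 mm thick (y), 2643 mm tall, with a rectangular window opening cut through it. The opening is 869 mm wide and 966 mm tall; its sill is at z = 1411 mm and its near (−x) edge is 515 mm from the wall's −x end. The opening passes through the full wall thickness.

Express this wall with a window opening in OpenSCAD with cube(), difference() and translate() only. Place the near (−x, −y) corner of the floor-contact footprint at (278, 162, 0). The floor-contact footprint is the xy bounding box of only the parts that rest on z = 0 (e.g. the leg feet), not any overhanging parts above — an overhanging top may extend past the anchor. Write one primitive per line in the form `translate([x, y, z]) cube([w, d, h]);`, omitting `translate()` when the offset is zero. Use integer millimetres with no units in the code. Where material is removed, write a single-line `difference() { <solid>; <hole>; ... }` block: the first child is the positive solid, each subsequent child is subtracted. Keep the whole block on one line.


difference() { translate([278, 162, 0]) cube([2930, 239, 2643]); translate([793, 162, 1411]) cube([869, 239, 966]); }


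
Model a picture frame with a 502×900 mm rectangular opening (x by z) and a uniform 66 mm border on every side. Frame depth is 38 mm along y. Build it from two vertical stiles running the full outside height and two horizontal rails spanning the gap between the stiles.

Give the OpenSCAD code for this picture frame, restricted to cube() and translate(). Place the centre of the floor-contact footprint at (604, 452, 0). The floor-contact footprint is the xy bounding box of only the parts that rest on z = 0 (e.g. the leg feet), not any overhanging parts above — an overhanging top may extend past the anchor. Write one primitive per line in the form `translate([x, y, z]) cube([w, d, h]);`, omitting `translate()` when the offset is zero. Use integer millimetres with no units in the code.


translate([287, 433, 0]) cube([66, 38, 1032]);
translate([855, 433, 0]) cube([66, 38, 1032]);
translate([353, 433, 0]) cube([502, 38, 66]);
translate([353, 433, 966]) cube([502, 38, 66]);


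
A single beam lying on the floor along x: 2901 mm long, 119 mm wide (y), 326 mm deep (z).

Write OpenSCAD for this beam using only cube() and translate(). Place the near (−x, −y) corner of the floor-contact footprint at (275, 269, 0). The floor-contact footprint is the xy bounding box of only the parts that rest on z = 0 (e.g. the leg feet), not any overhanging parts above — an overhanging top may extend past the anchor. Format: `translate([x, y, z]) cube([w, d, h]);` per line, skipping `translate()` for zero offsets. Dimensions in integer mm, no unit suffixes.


translate([275, 269, 0]) cube([2901, 119, 326]);


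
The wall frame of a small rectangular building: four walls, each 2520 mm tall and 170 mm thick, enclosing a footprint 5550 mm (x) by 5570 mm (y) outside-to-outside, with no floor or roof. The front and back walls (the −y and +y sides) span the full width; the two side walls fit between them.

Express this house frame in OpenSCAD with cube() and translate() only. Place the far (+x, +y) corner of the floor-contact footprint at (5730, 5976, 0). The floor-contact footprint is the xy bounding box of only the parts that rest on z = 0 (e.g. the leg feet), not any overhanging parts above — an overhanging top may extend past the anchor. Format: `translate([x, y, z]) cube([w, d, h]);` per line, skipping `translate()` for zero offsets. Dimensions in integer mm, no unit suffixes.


translate([180, 406, 0]) cube([5550, 170, 2520]);
translate([180, 5806, 0]) cube([5550, 170, 2520]);
translate([180, 576, 0]) cube([170, 5230, 2520]);
translate([5560, 576, 0]) cube([170, 5230, 2520]);


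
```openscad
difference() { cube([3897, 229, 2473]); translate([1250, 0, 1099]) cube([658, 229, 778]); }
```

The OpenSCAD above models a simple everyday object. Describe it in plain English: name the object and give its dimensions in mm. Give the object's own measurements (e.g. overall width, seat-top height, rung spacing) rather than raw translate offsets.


A wall 3897 mm long (x), 229 mm thick (y), 2473 mm tall, with a rectangular window opening cut through it. The opening is 658 mm wide and 778 mm tall; its sill is at z = 1099 mm and its near (−x) edge is 1250 mm from the wall's −x end. The opening passes through the full wall thickness.


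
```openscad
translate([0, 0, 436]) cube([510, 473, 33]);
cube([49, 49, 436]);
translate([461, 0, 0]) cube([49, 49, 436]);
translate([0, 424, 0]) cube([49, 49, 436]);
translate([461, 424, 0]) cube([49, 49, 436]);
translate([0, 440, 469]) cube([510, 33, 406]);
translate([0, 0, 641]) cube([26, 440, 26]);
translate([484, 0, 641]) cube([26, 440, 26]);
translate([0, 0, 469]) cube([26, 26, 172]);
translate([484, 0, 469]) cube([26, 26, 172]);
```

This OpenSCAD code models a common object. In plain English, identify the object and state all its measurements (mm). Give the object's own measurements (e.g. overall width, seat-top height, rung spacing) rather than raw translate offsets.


A chair. The seat is a 510×473×33 mm slab with its top at z = 469 mm, on four 49×49 mm corner legs (flush with the seat edges, standing on z = 0). A flat backrest 33 mm thick, 406 mm tall, spans the full seat width and rises from the seat top along its +y edge, rear face flush with the rear of the seat. Two armrests of 26×26 mm section run along each side from the seat's front edge to the front of the backrest, top faces 198 mm above the seat top and outer faces flush with the seat's x-edges; a 26×26 mm post under the front of each armrest stands on the seat at the front corner.


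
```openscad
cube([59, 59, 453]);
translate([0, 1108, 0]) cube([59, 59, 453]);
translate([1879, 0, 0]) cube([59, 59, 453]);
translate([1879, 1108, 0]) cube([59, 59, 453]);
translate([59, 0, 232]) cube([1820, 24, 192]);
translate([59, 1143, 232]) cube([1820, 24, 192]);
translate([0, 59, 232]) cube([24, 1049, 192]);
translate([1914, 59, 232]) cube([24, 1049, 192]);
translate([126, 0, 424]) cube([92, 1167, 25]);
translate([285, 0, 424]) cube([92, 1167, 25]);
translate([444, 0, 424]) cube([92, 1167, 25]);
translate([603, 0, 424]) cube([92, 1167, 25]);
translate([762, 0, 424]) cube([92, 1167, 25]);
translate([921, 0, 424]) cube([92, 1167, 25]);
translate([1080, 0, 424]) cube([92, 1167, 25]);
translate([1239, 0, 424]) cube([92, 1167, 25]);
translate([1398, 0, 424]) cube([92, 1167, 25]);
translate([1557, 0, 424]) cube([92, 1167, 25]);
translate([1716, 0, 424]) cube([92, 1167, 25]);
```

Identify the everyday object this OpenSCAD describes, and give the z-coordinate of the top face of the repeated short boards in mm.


A bed frame. The slat-top height is 449 mm.

Four posts, four rails, and a row of slats — a bed frame. Slats sit on the rails at z = 232 + 192 = 424; with slat thickness 25, the top is 449 mm.


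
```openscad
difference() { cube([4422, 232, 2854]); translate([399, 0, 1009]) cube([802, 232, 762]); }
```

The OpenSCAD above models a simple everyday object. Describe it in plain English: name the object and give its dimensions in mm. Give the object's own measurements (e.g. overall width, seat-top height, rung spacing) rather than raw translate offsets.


A wall 4422 mm long (x), 232 mm thick (y), 2854 mm tall, with a rectangular window opening cut through it. The opening is 802 mm wide and 762 mm tall; its sill is at z = 1009 mm and its near (−x) edge is 399 mm from the wall's −x end. The opening passes through the full wall thickness.


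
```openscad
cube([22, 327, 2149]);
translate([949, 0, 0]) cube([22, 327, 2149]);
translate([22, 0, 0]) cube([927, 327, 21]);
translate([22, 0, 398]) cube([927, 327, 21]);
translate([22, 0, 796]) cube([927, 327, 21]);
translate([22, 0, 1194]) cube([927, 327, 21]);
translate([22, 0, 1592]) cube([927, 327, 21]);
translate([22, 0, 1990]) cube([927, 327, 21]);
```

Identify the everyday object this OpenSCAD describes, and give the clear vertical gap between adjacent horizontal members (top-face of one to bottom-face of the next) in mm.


A bookshelf. The clear shelf gap is 377 mm.

Two tall side panels with 6 horizontal boards between them — a bookshelf. The first two shelf undersides are at z = 0 and z = 398; with shelf thickness 21, the clear gap is 398 − 0 − 21 = 377 mm.


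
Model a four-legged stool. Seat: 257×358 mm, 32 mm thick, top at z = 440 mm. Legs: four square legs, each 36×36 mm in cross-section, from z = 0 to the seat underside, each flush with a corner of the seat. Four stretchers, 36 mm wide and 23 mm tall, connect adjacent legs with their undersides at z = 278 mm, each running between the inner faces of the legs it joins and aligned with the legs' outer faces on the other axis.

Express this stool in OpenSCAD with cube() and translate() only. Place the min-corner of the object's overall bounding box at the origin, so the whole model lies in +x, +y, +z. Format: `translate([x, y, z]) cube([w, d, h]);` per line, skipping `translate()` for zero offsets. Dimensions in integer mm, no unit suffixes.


// leg_h = 440 - 32 = 408
// stretcher span = 257 - 2*36 = 185
translate([0, 0, 408]) cube([257, 358, 32]);
cube([36, 36, 408]);
translate([221, 0, 0]) cube([36, 36, 408]);
translate([0, 322, 0]) cube([36, 36, 408]);
translate([221, 322, 0]) cube([36, 36, 408]);
translate([36, 0, 278]) cube([185, 36, 23]);
translate([36, 322, 278]) cube([185, 36, 23]);
translate([0, 36, 278]) cube([36, 286, 23]);
translate([221, 36, 278]) cube([36, 286, 23]);


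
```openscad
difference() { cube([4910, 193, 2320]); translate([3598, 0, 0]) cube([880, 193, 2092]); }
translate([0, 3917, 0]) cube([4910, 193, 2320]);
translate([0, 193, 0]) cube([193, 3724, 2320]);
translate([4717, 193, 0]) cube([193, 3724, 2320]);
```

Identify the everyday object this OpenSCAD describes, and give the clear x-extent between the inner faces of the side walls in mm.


A single room. The interior width is 4524 mm.

Four walls enclosing a rectangle with a door in the front wall — a room. Outside width 4910 minus two 193 mm walls gives 4524 mm.


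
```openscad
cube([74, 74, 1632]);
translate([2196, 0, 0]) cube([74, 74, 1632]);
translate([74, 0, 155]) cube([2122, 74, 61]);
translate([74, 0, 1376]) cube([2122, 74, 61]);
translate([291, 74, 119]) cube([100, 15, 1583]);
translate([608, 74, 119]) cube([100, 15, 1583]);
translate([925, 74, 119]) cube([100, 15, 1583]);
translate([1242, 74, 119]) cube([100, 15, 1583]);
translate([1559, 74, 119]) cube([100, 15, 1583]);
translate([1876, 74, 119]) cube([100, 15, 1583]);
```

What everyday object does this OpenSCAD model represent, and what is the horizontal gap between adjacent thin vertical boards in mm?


A fence section. The picket gap is 217 mm.

Two posts, two rails, 6 pickets — a fence section. Span 2122 mm holds 6 pickets of 100 mm with 7 equal gaps: ⌊(2122 − 6·100) / 7⌋ = 217 mm.


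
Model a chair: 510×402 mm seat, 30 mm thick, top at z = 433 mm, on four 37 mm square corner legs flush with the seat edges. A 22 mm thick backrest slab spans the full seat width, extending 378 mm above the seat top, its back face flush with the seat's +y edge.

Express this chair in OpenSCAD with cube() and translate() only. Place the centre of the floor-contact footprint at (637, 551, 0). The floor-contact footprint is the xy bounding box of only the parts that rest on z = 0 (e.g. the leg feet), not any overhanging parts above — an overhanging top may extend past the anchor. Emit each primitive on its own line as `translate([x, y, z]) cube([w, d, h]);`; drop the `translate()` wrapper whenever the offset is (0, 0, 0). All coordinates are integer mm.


translate([382, 350, 403]) cube([510, 402, 30]);
translate([382, 350, 0]) cube([37, 37, 403]);
translate([855, 350, 0]) cube([37, 37, 403]);
translate([382, 715, 0]) cube([37, 37, 403]);
translate([855, 715, 0]) cube([37, 37, 403]);
translate([382, 730, 433]) cube([510, 22, 378]);


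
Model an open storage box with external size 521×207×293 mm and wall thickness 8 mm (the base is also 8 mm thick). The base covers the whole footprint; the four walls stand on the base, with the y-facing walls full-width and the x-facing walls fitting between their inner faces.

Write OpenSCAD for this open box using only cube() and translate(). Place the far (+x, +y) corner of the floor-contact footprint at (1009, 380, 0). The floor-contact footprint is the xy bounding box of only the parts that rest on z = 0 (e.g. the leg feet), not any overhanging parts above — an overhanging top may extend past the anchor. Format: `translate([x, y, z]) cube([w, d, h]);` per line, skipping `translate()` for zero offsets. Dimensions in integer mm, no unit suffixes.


translate([488, 173, 0]) cube([521, 207, 8]);
translate([488, 173, 8]) cube([521, 8, 285]);
translate([488, 372, 8]) cube([521, 8, 285]);
translate([488, 181, 8]) cube([8, 191, 285]);
translate([1001, 181, 8]) cube([8, 191, 285]);


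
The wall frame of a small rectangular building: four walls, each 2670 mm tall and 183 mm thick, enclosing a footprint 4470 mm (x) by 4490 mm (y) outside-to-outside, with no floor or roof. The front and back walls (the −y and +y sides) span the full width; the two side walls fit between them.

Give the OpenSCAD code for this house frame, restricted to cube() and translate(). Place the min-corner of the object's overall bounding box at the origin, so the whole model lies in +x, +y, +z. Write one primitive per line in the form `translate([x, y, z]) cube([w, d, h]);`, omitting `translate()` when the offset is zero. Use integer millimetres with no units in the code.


cube([4470, 183, 2670]);
translate([0, 4307, 0]) cube([4470, 183, 2670]);
translate([0, 183, 0]) cube([183, 4124, 2670]);
translate([4287, 183, 0]) cube([183, 4124, 2670]);


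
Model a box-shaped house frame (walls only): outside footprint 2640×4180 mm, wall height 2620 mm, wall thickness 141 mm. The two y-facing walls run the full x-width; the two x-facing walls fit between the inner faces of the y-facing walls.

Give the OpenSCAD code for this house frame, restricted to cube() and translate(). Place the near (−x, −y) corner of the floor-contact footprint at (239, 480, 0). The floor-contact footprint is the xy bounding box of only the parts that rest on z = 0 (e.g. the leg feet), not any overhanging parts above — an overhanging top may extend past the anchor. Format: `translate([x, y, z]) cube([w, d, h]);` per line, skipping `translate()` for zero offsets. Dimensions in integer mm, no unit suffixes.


translate([239, 480, 0]) cube([2640, 141, 2620]);
translate([239, 4519, 0]) cube([2640, 141, 2620]);
translate([239, 621, 0]) cube([141, 3898, 2620]);
translate([2738, 621, 0]) cube([141, 3898, 2620]);


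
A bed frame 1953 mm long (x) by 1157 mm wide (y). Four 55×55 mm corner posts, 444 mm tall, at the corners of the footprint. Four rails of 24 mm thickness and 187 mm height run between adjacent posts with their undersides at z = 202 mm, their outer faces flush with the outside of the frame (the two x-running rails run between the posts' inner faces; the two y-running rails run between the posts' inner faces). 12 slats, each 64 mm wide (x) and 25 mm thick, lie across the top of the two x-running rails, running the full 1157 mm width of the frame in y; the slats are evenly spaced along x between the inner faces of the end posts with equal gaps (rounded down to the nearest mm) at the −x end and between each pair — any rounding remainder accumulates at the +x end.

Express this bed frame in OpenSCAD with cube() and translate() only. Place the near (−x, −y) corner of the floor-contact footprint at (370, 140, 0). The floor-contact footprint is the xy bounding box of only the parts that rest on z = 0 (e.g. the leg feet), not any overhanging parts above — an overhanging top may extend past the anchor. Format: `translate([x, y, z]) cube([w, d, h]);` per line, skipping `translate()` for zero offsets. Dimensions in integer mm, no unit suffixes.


translate([370, 140, 0]) cube([55, 55, 444]);
translate([370, 1242, 0]) cube([55, 55, 444]);
translate([2268, 140, 0]) cube([55, 55, 444]);
translate([2268, 1242, 0]) cube([55, 55, 444]);
translate([425, 140, 202]) cube([1843, 24, 187]);
translate([425, 1273, 202]) cube([1843, 24, 187]);
translate([370, 195, 202]) cube([24, 1047, 187]);
translate([2299, 195, 202]) cube([24, 1047, 187]);
translate([507, 140, 389]) cube([64, 1157, 25]);
translate([653, 140, 389]) cube([64, 1157, 25]);
translate([799, 140, 389]) cube([64, 1157, 25]);
translate([945, 140, 389]) cube([64, 1157, 25]);
translate([1091, 140, 389]) cube([64, 1157, 25]);
translate([1237, 140, 389]) cube([64, 1157, 25]);
translate([1383, 140, 389]) cube([64, 1157, 25]);
translate([1529, 140, 389]) cube([64, 1157, 25]);
translate([1675, 140, 389]) cube([64, 1157, 25]);
translate([1821, 140, 389]) cube([64, 1157, 25]);
translate([1967, 140, 389]) cube([64, 1157, 25]);
translate([2113, 140, 389]) cube([64, 1157, 25]);


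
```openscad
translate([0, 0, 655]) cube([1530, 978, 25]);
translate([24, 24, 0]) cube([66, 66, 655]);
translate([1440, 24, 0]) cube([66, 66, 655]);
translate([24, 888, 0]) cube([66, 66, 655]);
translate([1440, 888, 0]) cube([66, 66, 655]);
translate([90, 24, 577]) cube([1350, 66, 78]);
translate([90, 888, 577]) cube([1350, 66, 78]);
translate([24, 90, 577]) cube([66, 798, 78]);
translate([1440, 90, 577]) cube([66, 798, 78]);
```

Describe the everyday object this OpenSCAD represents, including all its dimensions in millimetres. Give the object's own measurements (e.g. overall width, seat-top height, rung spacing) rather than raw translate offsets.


A rectangular dining table. The top is 1530×978×25 mm with its upper surface at z = 680 mm. It stands on four 66×66 mm square legs, each inset 24 mm from the nearest pair of top edges, running from the floor to the underside of the top. Four apron rails, 66 mm thick and 78 mm tall, run between adjacent legs with their top edges flush with the underside of the top and their outer faces flush with the legs' outer faces.


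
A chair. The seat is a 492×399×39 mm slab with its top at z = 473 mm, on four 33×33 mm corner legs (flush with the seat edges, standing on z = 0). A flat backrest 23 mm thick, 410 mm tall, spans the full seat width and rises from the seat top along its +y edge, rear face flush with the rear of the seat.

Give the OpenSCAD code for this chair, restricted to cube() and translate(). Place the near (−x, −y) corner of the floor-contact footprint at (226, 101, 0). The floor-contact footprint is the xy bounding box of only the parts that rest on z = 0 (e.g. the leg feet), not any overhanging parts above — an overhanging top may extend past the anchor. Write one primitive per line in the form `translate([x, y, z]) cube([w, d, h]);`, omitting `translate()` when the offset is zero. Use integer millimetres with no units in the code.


translate([226, 101, 434]) cube([492, 399, 39]);
translate([226, 101, 0]) cube([33, 33, 434]);
translate([685, 101, 0]) cube([33, 33, 434]);
translate([226, 467, 0]) cube([33, 33, 434]);
translate([685, 467, 0]) cube([33, 33, 434]);
translate([226, 477, 473]) cube([492, 23, 410]);


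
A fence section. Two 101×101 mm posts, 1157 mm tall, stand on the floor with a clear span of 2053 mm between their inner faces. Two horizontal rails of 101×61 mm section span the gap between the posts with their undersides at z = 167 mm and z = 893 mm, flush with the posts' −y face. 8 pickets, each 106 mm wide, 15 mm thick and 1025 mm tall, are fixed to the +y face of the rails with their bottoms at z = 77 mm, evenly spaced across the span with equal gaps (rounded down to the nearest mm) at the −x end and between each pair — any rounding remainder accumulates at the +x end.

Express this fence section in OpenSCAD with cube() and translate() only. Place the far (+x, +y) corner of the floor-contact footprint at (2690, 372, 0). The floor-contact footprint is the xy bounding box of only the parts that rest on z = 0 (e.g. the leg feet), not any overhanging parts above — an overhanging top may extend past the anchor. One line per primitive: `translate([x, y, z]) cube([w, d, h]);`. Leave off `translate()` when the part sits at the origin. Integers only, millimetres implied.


translate([435, 271, 0]) cube([101, 101, 1157]);
translate([2589, 271, 0]) cube([101, 101, 1157]);
translate([536, 271, 167]) cube([2053, 101, 61]);
translate([536, 271, 893]) cube([2053, 101, 61]);
translate([669, 372, 77]) cube([106, 15, 1025]);
translate([908, 372, 77]) cube([106, 15, 1025]);
translate([1147, 372, 77]) cube([106, 15, 1025]);
translate([1386, 372, 77]) cube([106, 15, 1025]);
translate([1625, 372, 77]) cube([106, 15, 1025]);
translate([1864, 372, 77]) cube([106, 15, 1025]);
translate([2103, 372, 77]) cube([106, 15, 1025]);
translate([2342, 372, 77]) cube([106, 15, 1025]);
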